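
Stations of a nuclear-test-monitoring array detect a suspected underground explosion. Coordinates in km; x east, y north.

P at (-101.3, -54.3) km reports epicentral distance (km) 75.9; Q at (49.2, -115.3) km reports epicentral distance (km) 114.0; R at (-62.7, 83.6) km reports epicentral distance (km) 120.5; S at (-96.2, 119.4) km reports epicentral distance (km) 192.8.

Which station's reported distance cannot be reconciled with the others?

Solve using three stations at a time. Using P, Q, R (subtract circle equations pairwise → linear system) gives (x, y) ≈ (-28.7, -32.0).
Distances from that point to each station vs reported:
  P: calculated 75.9 vs reported 75.9 → residual 0.0 km
  Q: calculated 114.0 vs reported 114.0 → residual 0.0 km
  R: calculated 120.5 vs reported 120.5 → residual 0.0 km
  S: calculated 165.8 vs reported 192.8 → residual 27.0 km
P, Q, R are mutually consistent (residuals ≈ 0); S is off by 27.0 km.

S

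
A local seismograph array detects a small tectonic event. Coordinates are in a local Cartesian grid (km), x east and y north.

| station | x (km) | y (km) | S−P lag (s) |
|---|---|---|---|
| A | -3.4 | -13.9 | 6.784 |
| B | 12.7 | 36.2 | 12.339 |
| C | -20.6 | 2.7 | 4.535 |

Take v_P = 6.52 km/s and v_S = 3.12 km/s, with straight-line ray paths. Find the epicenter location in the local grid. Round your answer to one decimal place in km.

x ≈ -43.9 km, y ≈ -11.2 km

Distance from S−P lag: d = Δt · v_P v_S / (v_P − v_S) = Δt · (6.52·3.12)/(6.52−3.12) ≈ 5.9831·Δt.
So d_A = 40.59, d_B = 73.82, d_C = 27.13 km.
Circle about each station: (x + 3.4)² + (y + 13.9)² = 40.59²; (x − 12.7)² + (y − 36.2)² = 73.82²; (x + 20.6)² + (y − 2.7)² = 27.13².
Subtracting the A equation from the B and C equations removes the quadratic terms:
32.2 x + 100.2 y = -2534.88
-34.4 x + 33.2 y = 1138.39
Solving the 2×2 system: x ≈ -43.9, y ≈ -11.2 km.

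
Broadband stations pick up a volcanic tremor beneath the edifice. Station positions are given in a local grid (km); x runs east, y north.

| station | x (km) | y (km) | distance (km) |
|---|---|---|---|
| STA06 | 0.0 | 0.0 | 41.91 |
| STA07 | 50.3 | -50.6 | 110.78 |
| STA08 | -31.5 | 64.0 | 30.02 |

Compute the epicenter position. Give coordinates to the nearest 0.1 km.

x ≈ -14.3 km, y ≈ 39.4 km

Circle about each station: x² + y² = 41.91²; (x − 50.3)² + (y + 50.6)² = 110.78²; (x + 31.5)² + (y − 64.0)² = 30.02².
Subtracting the STA06 equation from the STA07 and STA08 equations removes the quadratic terms:
100.6 x − 101.2 y = -5425.31
-63.0 x + 128.0 y = 5943.50
Solving the 2×2 system: x ≈ -14.3, y ≈ 39.4 km.
Check against STA06 (with the unrounded x, y): √(x²+y²) = 41.91 ≈ 41.91 km. ✓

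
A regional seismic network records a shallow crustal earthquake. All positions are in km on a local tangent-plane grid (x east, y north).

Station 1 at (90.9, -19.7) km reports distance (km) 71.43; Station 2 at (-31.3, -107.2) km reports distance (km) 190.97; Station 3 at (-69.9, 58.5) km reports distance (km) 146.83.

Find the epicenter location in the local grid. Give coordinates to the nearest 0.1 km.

Circle about each station: (x − 90.9)² + (y + 19.7)² = 71.43²; (x + 31.3)² + (y + 107.2)² = 190.97²; (x + 69.9)² + (y − 58.5)² = 146.83².
Subtracting the Station 1 equation from the Station 2 and Station 3 equations removes the quadratic terms:
-244.4 x − 175.0 y = -27546.67
-321.6 x + 156.4 y = -16799.44
Solving the 2×2 system: x ≈ 76.7, y ≈ 50.3 km.

76.7 km east, 50.3 km north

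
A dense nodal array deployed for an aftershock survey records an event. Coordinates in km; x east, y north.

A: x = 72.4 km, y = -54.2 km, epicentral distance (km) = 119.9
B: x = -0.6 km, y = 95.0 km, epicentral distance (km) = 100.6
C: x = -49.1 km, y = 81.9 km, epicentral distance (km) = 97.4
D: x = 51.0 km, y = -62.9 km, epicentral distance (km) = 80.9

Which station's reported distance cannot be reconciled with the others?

Solve using three stations at a time. Using B, C, D (subtract circle equations pairwise → linear system) gives (x, y) ≈ (-6.0, -5.5).
Distances from that point to each station vs reported:
  A: calculated 92.3 vs reported 119.9 → residual 27.6 km
  B: calculated 100.6 vs reported 100.6 → residual 0.0 km
  C: calculated 97.4 vs reported 97.4 → residual 0.0 km
  D: calculated 80.9 vs reported 80.9 → residual 0.0 km
B, C, D are mutually consistent (residuals ≈ 0); A is off by 27.6 km.

A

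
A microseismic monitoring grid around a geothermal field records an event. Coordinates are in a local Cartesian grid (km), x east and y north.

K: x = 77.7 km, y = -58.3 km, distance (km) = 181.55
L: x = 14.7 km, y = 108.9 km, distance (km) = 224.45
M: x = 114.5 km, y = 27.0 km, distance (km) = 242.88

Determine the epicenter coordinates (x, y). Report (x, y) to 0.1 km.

Circle about each station: (x − 77.7)² + (y + 58.3)² = 181.55²; (x − 14.7)² + (y − 108.9)² = 224.45²; (x − 114.5)² + (y − 27.0)² = 242.88².
Subtracting the K equation from the L and M equations removes the quadratic terms:
-126.0 x + 334.4 y = -14778.28
73.6 x + 170.6 y = -21627.22
Solving the 2×2 system: x ≈ -102.2, y ≈ -82.7 km.

-102.2 km east, -82.7 km north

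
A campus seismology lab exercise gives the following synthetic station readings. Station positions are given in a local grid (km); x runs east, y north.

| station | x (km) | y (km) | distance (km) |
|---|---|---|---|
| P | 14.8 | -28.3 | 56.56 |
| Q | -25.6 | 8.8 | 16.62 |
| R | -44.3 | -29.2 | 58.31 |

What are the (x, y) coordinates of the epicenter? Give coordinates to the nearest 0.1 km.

-13.8 km east, 20.5 km north

Circle about each station: (x − 14.8)² + (y + 28.3)² = 56.56²; (x + 25.6)² + (y − 8.8)² = 16.62²; (x + 44.3)² + (y + 29.2)² = 58.31².
Subtracting pairs of circle equations eliminates x²+y² and gives linear equations (the radical axes):
-80.8 x + 74.2 y = 2635.68
-118.2 x − 1.8 y = 1594.18
Solving the 2×2 system: x ≈ -13.8, y ≈ 20.5 km.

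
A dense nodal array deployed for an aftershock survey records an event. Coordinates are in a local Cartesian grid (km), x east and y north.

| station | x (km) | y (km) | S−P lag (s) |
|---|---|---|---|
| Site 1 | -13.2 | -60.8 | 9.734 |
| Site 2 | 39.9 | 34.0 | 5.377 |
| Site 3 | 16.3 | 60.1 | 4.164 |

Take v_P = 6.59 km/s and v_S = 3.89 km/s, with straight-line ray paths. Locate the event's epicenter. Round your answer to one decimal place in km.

-11.1 km east, 31.6 km north

Distance from S−P lag: d = Δt · v_P v_S / (v_P − v_S) = Δt · (6.59·3.89)/(6.59−3.89) ≈ 9.4945·Δt.
So d_Site 1 = 92.42, d_Site 2 = 51.05, d_Site 3 = 39.54 km.
Circle about each station: (x + 13.2)² + (y + 60.8)² = 92.42²; (x − 39.9)² + (y − 34.0)² = 51.05²; (x − 16.3)² + (y − 60.1)² = 39.54².
Subtracting the Site 1 equation from the Site 2 and Site 3 equations removes the quadratic terms:
106.2 x + 189.6 y = 4812.48
59.0 x + 241.8 y = 6984.86
Solving the 2×2 system: x ≈ -11.1, y ≈ 31.6 km.
Check against Site 1 (with the unrounded x, y): √((x + 13.2)²+(y + 60.8)²) = 92.42 ≈ 92.42 km. ✓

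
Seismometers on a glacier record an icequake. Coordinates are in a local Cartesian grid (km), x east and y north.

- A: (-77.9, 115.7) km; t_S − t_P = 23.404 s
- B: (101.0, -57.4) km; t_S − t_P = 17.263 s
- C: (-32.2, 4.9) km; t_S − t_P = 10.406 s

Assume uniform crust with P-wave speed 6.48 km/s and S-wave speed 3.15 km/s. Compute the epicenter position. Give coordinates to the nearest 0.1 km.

(29.6, 20.7)

Distance from S−P lag: d = Δt · v_P v_S / (v_P − v_S) = Δt · (6.48·3.15)/(6.48−3.15) ≈ 6.1297·Δt.
So d_A = 143.46, d_B = 105.82, d_C = 63.79 km.
Circle about each station: (x + 77.9)² + (y − 115.7)² = 143.46²; (x − 101.0)² + (y + 57.4)² = 105.82²; (x + 32.2)² + (y − 4.9)² = 63.79².
Subtracting the A equation from the B and C equations removes the quadratic terms:
357.8 x − 346.2 y = 3423.76
91.4 x − 221.6 y = -1882.44
Solving the 2×2 system: x ≈ 29.6, y ≈ 20.7 km.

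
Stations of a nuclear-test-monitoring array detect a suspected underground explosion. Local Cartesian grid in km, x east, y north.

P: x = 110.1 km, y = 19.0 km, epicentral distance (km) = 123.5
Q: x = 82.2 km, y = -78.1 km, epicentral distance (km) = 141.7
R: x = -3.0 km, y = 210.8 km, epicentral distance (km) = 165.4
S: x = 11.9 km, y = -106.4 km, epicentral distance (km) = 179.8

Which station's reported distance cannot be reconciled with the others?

P

Solve using three stations at a time. Using Q, R, S (subtract circle equations pairwise → linear system) gives (x, y) ≈ (71.6, 63.2).
Distances from that point to each station vs reported:
  P: calculated 58.6 vs reported 123.5 → residual 64.9 km
  Q: calculated 141.7 vs reported 141.7 → residual 0.0 km
  R: calculated 165.4 vs reported 165.4 → residual 0.0 km
  S: calculated 179.8 vs reported 179.8 → residual 0.0 km
Q, R, S are mutually consistent (residuals ≈ 0); P is off by 64.9 km.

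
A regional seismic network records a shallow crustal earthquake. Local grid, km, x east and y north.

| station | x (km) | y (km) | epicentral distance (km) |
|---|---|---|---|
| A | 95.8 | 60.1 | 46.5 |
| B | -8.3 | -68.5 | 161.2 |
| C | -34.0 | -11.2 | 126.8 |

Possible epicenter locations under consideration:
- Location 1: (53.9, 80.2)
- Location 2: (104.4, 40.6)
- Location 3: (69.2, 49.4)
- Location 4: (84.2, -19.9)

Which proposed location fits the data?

Location 1

For each candidate, compare |candidate − station| to the reported distance:
Location 1: residuals A 0.0, B 0.0, C 0.0 → max 0.0 km
Location 2: residuals A 25.2, B 4.3, C 21.0 → max 25.2 km
Location 3: residuals A 17.8, B 20.1, C 7.1 → max 20.1 km
Location 4: residuals A 34.3, B 56.7, C 8.3 → max 56.7 km
Only Location 1 has all residuals ≈ 0.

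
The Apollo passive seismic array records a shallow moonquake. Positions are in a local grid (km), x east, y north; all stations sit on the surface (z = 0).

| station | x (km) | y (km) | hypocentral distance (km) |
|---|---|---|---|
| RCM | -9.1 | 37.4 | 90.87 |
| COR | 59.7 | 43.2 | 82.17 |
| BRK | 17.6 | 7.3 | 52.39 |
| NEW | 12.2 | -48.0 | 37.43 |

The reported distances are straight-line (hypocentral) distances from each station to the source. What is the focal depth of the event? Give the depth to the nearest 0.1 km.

Each station gives a sphere (x−x_i)² + (y−y_i)² + z² = d_i² (stations at z=0).
Subtracting the RCM sphere from COR and BRK: z² cancels, leaving linear equations in x and y:
137.6 x + 11.6 y = 5454.21
53.4 x − 60.2 y = 4394.12
Solving: x ≈ 42.606, y ≈ -35.199 km (keep extra digits for the depth step; rounded: 42.6, -35.2).
Then from the RCM sphere: z² = 90.87² − (x + 9.1)² − (y − 37.4)² with x = 42.606, y = -35.199, so z ≈ 17.698 ≈ 17.7 km.
Check against NEW (with the unrounded solution): distance 37.44 ≈ 37.43 km. ✓

17.7 km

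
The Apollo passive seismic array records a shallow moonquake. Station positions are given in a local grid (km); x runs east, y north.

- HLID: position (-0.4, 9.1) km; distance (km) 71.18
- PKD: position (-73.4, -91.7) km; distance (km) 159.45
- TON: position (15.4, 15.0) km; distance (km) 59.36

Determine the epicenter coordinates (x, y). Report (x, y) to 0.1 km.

Circle about each station: (x + 0.4)² + (y − 9.1)² = 71.18²; (x + 73.4)² + (y + 91.7)² = 159.45²; (x − 15.4)² + (y − 15.0)² = 59.36².
Subtracting the HLID equation from the PKD and TON equations removes the quadratic terms:
-146.0 x − 201.6 y = -6644.23
31.6 x + 11.8 y = 1922.17
Solving the 2×2 system: x ≈ 66.5, y ≈ -15.2 km.

66.5 km east, -15.2 km north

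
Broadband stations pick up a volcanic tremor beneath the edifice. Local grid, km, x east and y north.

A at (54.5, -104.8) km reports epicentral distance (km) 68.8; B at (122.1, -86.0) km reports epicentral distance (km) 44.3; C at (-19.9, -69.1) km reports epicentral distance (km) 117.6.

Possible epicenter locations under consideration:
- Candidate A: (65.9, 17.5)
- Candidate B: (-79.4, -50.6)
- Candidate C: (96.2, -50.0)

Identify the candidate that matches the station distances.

For each candidate, compare |candidate − station| to the reported distance:
Candidate A: residuals A 54.0, B 73.5, C 4.3 → max 73.5 km
Candidate B: residuals A 75.7, B 160.3, C 55.3 → max 160.3 km
Candidate C: residuals A 0.1, B 0.0, C 0.1 → max 0.1 km
Only Candidate C has all residuals ≈ 0.

Candidate C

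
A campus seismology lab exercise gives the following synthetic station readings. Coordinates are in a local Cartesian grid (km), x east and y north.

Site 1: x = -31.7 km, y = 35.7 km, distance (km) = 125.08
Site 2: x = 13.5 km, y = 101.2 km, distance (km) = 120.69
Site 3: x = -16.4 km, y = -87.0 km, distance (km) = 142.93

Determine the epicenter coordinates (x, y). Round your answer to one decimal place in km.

Circle about each station: (x + 31.7)² + (y − 35.7)² = 125.08²; (x − 13.5)² + (y − 101.2)² = 120.69²; (x + 16.4)² + (y + 87.0)² = 142.93².
Subtracting pairs of circle equations eliminates x²+y² and gives linear equations (the radical axes):
90.4 x + 131.0 y = 9223.24
30.6 x − 245.4 y = 774.60
Solving the 2×2 system: x ≈ 90.3, y ≈ 8.1 km.
Check against Site 1 (with the unrounded x, y): √((x + 31.7)²+(y − 35.7)²) = 125.07 ≈ 125.08 km. ✓

x ≈ 90.3 km, y ≈ 8.1 km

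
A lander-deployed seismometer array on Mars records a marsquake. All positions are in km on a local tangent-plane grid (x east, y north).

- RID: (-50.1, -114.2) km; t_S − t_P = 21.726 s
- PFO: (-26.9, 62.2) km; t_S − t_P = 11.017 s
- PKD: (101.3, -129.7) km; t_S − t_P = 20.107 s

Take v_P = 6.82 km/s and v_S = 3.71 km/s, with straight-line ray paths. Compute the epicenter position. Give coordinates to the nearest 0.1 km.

Distance from S−P lag: d = Δt · v_P v_S / (v_P − v_S) = Δt · (6.82·3.71)/(6.82−3.71) ≈ 8.1358·Δt.
So d_RID = 176.76, d_PFO = 89.63, d_PKD = 163.59 km.
Circle about each station: (x + 50.1)² + (y + 114.2)² = 176.76²; (x + 26.9)² + (y − 62.2)² = 89.63²; (x − 101.3)² + (y + 129.7)² = 163.59².
Subtracting pairs of circle equations eliminates x²+y² and gives linear equations (the radical axes):
46.4 x + 352.8 y = 12251.36
302.8 x − 31.0 y = 16014.54
Solving the 2×2 system: x ≈ 55.7, y ≈ 27.4 km.

(55.7, 27.4)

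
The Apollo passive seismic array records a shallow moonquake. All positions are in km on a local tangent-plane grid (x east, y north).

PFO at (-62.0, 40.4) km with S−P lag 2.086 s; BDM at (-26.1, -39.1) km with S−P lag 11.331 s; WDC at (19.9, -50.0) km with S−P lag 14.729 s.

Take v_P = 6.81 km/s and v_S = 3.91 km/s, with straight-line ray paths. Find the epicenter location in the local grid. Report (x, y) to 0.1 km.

-59.6 km east, 59.4 km north

Distance from S−P lag: d = Δt · v_P v_S / (v_P − v_S) = Δt · (6.81·3.91)/(6.81−3.91) ≈ 9.1818·Δt.
So d_PFO = 19.15, d_BDM = 104.04, d_WDC = 135.24 km.
Circle about each station: (x + 62.0)² + (y − 40.4)² = 19.15²; (x + 26.1)² + (y + 39.1)² = 104.04²; (x − 19.9)² + (y + 50.0)² = 135.24².
Subtracting pairs of circle equations eliminates x²+y² and gives linear equations (the radical axes):
71.8 x − 159.0 y = -13723.74
163.8 x − 180.8 y = -20503.29
Solving the 2×2 system: x ≈ -59.6, y ≈ 59.4 km.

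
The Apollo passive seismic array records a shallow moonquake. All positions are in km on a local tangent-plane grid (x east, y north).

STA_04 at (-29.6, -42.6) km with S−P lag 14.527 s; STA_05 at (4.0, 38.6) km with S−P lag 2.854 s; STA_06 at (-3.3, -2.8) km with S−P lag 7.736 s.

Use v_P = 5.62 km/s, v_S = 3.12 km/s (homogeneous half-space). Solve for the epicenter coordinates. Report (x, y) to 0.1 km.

Distance from S−P lag: d = Δt · v_P v_S / (v_P − v_S) = Δt · (5.62·3.12)/(5.62−3.12) ≈ 7.0138·Δt.
So d_STA_04 = 101.89, d_STA_05 = 20.02, d_STA_06 = 54.26 km.
Circle about each station: (x + 29.6)² + (y + 42.6)² = 101.89²; (x − 4.0)² + (y − 38.6)² = 20.02²; (x + 3.3)² + (y + 2.8)² = 54.26².
Subtracting the STA_04 equation from the STA_05 and STA_06 equations removes the quadratic terms:
67.2 x + 162.4 y = 8795.81
52.6 x + 79.6 y = 4765.23
Solving the 2×2 system: x ≈ 23.1, y ≈ 44.6 km.

x ≈ 23.1 km, y ≈ 44.6 km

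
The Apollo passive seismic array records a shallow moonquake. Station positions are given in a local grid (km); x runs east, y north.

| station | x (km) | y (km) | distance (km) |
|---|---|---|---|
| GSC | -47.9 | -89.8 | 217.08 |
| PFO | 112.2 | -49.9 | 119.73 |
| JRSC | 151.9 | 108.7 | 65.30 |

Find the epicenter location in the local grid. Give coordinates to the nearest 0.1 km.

Circle about each station: (x + 47.9)² + (y + 89.8)² = 217.08²; (x − 112.2)² + (y + 49.9)² = 119.73²; (x − 151.9)² + (y − 108.7)² = 65.30².
Subtracting pairs of circle equations eliminates x²+y² and gives linear equations (the radical axes):
320.2 x + 79.8 y = 37508.85
399.6 x + 397.0 y = 67390.49
Solving the 2×2 system: x ≈ 99.9, y ≈ 69.2 km.

(99.9, 69.2)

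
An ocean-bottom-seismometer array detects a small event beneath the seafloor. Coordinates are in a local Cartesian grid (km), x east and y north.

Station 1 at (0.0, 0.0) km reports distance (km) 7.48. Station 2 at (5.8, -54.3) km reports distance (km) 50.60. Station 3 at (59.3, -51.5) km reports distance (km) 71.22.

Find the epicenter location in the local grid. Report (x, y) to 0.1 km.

Circle about each station: x² + y² = 7.48²; (x − 5.8)² + (y + 54.3)² = 50.60²; (x − 59.3)² + (y + 51.5)² = 71.22².
Subtracting the Station 1 equation from the Station 2 and Station 3 equations removes the quadratic terms:
11.6 x − 108.6 y = 477.72
118.6 x − 103.0 y = 1152.40
Solving the 2×2 system: x ≈ 6.5, y ≈ -3.7 km.
Check against Station 1 (with the unrounded x, y): √(x²+y²) = 7.48 ≈ 7.48 km. ✓

6.5 km east, -3.7 km north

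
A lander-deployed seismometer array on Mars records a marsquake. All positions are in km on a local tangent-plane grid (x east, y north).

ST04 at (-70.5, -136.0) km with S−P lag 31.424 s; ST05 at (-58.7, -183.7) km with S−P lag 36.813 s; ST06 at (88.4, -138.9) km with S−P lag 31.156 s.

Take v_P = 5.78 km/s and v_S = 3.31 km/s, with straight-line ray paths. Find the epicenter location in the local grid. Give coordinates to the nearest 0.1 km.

16.3 km east, 91.4 km north

Distance from S−P lag: d = Δt · v_P v_S / (v_P − v_S) = Δt · (5.78·3.31)/(5.78−3.31) ≈ 7.7457·Δt.
So d_ST04 = 243.40, d_ST05 = 285.14, d_ST06 = 241.32 km.
Circle about each station: (x + 70.5)² + (y + 136.0)² = 243.40²; (x + 58.7)² + (y + 183.7)² = 285.14²; (x − 88.4)² + (y + 138.9)² = 241.32².
Subtracting the ST04 equation from the ST05 and ST06 equations removes the quadratic terms:
23.6 x − 95.4 y = -8336.13
317.8 x − 5.8 y = 4649.74
Solving the 2×2 system: x ≈ 16.3, y ≈ 91.4 km.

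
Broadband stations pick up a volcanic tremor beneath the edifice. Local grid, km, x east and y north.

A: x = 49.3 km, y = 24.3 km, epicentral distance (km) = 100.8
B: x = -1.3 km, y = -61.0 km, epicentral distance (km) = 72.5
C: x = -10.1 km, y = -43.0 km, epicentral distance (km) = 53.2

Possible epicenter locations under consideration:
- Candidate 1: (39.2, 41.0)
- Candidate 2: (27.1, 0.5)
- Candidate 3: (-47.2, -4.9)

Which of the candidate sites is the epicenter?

For each candidate, compare |candidate − station| to the reported distance:
Candidate 1: residuals A 81.3, B 37.2, C 44.2 → max 81.3 km
Candidate 2: residuals A 68.3, B 4.8, C 4.0 → max 68.3 km
Candidate 3: residuals A 0.0, B 0.0, C 0.0 → max 0.0 km
Only Candidate 3 has all residuals ≈ 0.

Candidate 3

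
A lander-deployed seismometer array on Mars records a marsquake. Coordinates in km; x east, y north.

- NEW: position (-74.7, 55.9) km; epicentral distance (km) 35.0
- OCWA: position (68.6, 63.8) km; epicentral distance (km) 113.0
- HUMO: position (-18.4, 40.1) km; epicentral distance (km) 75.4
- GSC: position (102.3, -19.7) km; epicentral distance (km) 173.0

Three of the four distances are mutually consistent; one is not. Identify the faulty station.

HUMO

Solve using three stations at a time. Using NEW, OCWA, GSC (subtract circle equations pairwise → linear system) gives (x, y) ≈ (-44.0, 72.5).
Distances from that point to each station vs reported:
  NEW: calculated 34.9 vs reported 35.0 → residual 0.1 km
  OCWA: calculated 113.0 vs reported 113.0 → residual 0.0 km
  HUMO: calculated 41.3 vs reported 75.4 → residual 34.1 km
  GSC: calculated 173.0 vs reported 173.0 → residual 0.0 km
NEW, OCWA, GSC are mutually consistent (residuals ≈ 0); HUMO is off by 34.1 km.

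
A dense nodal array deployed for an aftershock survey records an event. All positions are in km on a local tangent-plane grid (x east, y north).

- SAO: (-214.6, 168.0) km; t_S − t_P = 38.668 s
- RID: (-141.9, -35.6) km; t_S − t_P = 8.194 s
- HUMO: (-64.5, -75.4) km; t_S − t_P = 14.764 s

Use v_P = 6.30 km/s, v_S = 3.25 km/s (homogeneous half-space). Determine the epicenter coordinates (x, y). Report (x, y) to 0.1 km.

(-163.0, -86.4)

Distance from S−P lag: d = Δt · v_P v_S / (v_P − v_S) = Δt · (6.30·3.25)/(6.30−3.25) ≈ 6.7131·Δt.
So d_SAO = 259.58, d_RID = 55.01, d_HUMO = 99.11 km.
Circle about each station: (x + 214.6)² + (y − 168.0)² = 259.58²; (x + 141.9)² + (y + 35.6)² = 55.01²; (x + 64.5)² + (y + 75.4)² = 99.11².
Subtracting the SAO equation from the RID and HUMO equations removes the quadratic terms:
145.4 x − 407.2 y = 11481.49
300.2 x − 486.8 y = -6872.77
Solving the 2×2 system: x ≈ -163.0, y ≈ -86.4 km.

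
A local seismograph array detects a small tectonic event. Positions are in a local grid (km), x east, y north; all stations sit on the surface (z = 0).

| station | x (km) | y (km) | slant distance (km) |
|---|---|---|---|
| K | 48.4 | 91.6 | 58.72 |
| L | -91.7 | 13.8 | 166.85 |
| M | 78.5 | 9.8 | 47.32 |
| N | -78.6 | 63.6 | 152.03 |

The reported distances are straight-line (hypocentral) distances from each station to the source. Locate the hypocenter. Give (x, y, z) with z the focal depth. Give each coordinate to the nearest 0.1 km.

(69.4, 45.5, 29.7)

Each station gives a sphere (x−x_i)² + (y−y_i)² + z² = d_i² (stations at z=0).
Subtracting the K sphere from L and M: z² cancels, leaving linear equations in x and y:
-280.2 x − 155.6 y = -26524.67
60.2 x − 163.6 y = -3265.97
Solving: x ≈ 69.397, y ≈ 45.499 km (keep extra digits for the depth step; rounded: 69.4, 45.5).
Then from the K sphere: z² = 58.72² − (x − 48.4)² − (y − 91.6)² with x = 69.397, y = 45.499, so z ≈ 29.696 ≈ 29.7 km.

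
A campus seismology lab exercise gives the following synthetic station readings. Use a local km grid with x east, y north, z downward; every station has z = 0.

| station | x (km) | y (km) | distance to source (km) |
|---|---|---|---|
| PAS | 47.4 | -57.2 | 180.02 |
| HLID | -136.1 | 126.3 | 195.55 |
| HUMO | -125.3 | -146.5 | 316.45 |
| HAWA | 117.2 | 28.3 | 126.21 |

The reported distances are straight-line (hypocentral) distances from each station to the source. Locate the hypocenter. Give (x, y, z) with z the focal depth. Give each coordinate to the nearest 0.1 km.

Each station gives a sphere (x−x_i)² + (y−y_i)² + z² = d_i² (stations at z=0).
Subtracting the PAS sphere from HLID and HUMO: z² cancels, leaving linear equations in x and y:
-367.0 x + 367.0 y = 23123.70
-345.4 x − 178.6 y = -36089.66
Solving: x ≈ 47.398, y ≈ 110.405 km (keep extra digits for the depth step; rounded: 47.4, 110.4).
Then from the PAS sphere: z² = 180.02² − (x − 47.4)² − (y + 57.2)² with x = 47.398, y = 110.405, so z ≈ 65.694 ≈ 65.7 km.
Check against HAWA (with the unrounded solution): distance 126.21 ≈ 126.21 km. ✓

(47.4, 110.4, 65.7)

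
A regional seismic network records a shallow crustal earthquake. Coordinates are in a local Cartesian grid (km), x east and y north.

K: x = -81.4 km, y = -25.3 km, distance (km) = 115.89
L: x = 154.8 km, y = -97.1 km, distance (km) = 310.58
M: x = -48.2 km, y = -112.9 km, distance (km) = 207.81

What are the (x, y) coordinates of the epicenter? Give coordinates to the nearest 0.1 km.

-93.1 km east, 90.0 km north

Circle about each station: (x + 81.4)² + (y + 25.3)² = 115.89²; (x − 154.8)² + (y + 97.1)² = 310.58²; (x + 48.2)² + (y + 112.9)² = 207.81².
Subtracting pairs of circle equations eliminates x²+y² and gives linear equations (the radical axes):
472.4 x − 143.6 y = -56904.04
66.4 x − 175.2 y = -21950.90
Solving the 2×2 system: x ≈ -93.1, y ≈ 90.0 km.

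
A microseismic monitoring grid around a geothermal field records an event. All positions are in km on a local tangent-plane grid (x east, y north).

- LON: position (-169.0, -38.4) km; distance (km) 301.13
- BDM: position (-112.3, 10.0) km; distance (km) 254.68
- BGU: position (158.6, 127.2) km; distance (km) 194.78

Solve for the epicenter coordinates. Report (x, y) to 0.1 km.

Circle about each station: (x + 169.0)² + (y + 38.4)² = 301.13²; (x + 112.3)² + (y − 10.0)² = 254.68²; (x − 158.6)² + (y − 127.2)² = 194.78².
Subtracting the LON equation from the BDM and BGU equations removes the quadratic terms:
113.4 x + 96.8 y = 8493.10
655.2 x + 331.2 y = 64038.27
Solving the 2×2 system: x ≈ 130.9, y ≈ -65.6 km.

(130.9, -65.6)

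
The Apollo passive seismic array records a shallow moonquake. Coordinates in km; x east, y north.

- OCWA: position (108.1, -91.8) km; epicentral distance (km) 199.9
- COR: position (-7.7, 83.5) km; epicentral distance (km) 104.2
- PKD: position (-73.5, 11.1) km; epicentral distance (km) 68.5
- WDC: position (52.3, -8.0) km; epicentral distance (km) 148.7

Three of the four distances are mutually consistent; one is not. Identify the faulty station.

COR

Solve using three stations at a time. Using OCWA, PKD, WDC (subtract circle equations pairwise → linear system) gives (x, y) ≈ (-88.5, -55.8).
Distances from that point to each station vs reported:
  OCWA: calculated 199.9 vs reported 199.9 → residual 0.0 km
  COR: calculated 161.0 vs reported 104.2 → residual 56.8 km
  PKD: calculated 68.5 vs reported 68.5 → residual 0.0 km
  WDC: calculated 148.7 vs reported 148.7 → residual 0.0 km
OCWA, PKD, WDC are mutually consistent (residuals ≈ 0); COR is off by 56.8 km.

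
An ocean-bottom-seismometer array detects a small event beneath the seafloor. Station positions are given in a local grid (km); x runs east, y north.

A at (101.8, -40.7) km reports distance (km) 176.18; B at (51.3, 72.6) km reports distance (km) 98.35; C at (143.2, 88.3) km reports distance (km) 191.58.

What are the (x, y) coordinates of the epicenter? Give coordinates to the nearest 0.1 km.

Circle about each station: (x − 101.8)² + (y + 40.7)² = 176.18²; (x − 51.3)² + (y − 72.6)² = 98.35²; (x − 143.2)² + (y − 88.3)² = 191.58².
Subtracting the A equation from the B and C equations removes the quadratic terms:
-101.0 x + 226.6 y = 17249.39
82.8 x + 258.0 y = 10619.90
Solving the 2×2 system: x ≈ -45.6, y ≈ 55.8 km.
Check against A (with the unrounded x, y): √((x − 101.8)²+(y + 40.7)²) = 176.18 ≈ 176.18 km. ✓

-45.6 km east, 55.8 km north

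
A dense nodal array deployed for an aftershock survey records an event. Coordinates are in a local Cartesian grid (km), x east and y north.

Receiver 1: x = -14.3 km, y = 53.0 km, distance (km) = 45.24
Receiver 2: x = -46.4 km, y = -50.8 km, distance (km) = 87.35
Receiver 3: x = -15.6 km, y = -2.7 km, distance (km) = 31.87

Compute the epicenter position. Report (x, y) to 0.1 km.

Circle about each station: (x + 14.3)² + (y − 53.0)² = 45.24²; (x + 46.4)² + (y + 50.8)² = 87.35²; (x + 15.6)² + (y + 2.7)² = 31.87².
Subtracting pairs of circle equations eliminates x²+y² and gives linear equations (the radical axes):
-64.2 x − 207.6 y = -3863.25
-2.6 x − 111.4 y = -1731.88
Solving the 2×2 system: x ≈ 10.7, y ≈ 15.3 km.

10.7 km east, 15.3 km north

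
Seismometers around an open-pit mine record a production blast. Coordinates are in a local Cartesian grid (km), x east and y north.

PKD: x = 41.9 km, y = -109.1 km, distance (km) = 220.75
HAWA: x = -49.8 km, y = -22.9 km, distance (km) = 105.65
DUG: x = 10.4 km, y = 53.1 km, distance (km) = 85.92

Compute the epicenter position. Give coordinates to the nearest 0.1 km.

x ≈ -71.0 km, y ≈ 80.6 km

Circle about each station: (x − 41.9)² + (y + 109.1)² = 220.75²; (x + 49.8)² + (y + 22.9)² = 105.65²; (x − 10.4)² + (y − 53.1)² = 85.92².
Subtracting pairs of circle equations eliminates x²+y² and gives linear equations (the radical axes):
-183.4 x + 172.4 y = 26914.67
-63.0 x + 324.4 y = 30617.67
Solving the 2×2 system: x ≈ -71.0, y ≈ 80.6 km.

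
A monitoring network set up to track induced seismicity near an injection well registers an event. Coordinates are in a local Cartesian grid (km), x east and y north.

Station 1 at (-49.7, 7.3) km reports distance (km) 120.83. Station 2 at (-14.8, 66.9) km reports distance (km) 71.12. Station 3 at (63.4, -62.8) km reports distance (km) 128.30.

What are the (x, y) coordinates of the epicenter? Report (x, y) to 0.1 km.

Circle about each station: (x + 49.7)² + (y − 7.3)² = 120.83²; (x + 14.8)² + (y − 66.9)² = 71.12²; (x − 63.4)² + (y + 62.8)² = 128.30².
Subtracting pairs of circle equations eliminates x²+y² and gives linear equations (the radical axes):
69.8 x + 119.2 y = 11713.10
226.2 x − 140.2 y = 3579.02
Solving the 2×2 system: x ≈ 56.3, y ≈ 65.3 km.
Check against Station 1 (with the unrounded x, y): √((x + 49.7)²+(y − 7.3)²) = 120.83 ≈ 120.83 km. ✓

56.3 km east, 65.3 km north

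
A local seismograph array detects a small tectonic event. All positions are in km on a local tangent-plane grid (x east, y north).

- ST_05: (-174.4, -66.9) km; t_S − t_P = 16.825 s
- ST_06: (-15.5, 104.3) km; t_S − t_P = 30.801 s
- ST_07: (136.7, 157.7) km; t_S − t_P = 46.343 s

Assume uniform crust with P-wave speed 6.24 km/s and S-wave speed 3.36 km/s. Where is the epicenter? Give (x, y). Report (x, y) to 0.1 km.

x ≈ -61.8 km, y ≈ -115.1 km

Distance from S−P lag: d = Δt · v_P v_S / (v_P − v_S) = Δt · (6.24·3.36)/(6.24−3.36) ≈ 7.2800·Δt.
So d_ST_05 = 122.49, d_ST_06 = 224.23, d_ST_07 = 337.38 km.
Circle about each station: (x + 174.4)² + (y + 66.9)² = 122.49²; (x + 15.5)² + (y − 104.3)² = 224.23²; (x − 136.7)² + (y − 157.7)² = 337.38².
Subtracting pairs of circle equations eliminates x²+y² and gives linear equations (the radical axes):
317.8 x + 342.4 y = -59047.52
622.2 x + 449.2 y = -90156.25
Solving the 2×2 system: x ≈ -61.8, y ≈ -115.1 km.
Check against ST_05 (with the unrounded x, y): √((x + 174.4)²+(y + 66.9)²) = 122.45 ≈ 122.49 km. ✓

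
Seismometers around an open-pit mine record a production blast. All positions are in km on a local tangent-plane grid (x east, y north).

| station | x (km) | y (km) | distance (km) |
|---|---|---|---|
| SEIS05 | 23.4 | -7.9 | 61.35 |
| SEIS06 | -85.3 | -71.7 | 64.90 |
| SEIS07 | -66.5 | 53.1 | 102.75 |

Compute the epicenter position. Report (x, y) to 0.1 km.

-27.6 km east, -42.0 km north

Circle about each station: (x − 23.4)² + (y + 7.9)² = 61.35²; (x + 85.3)² + (y + 71.7)² = 64.90²; (x + 66.5)² + (y − 53.1)² = 102.75².
Subtracting pairs of circle equations eliminates x²+y² and gives linear equations (the radical axes):
-217.4 x − 127.6 y = 11358.82
-179.8 x + 122.0 y = -161.85
Solving the 2×2 system: x ≈ -27.6, y ≈ -42.0 km.
Check against SEIS05 (with the unrounded x, y): √((x − 23.4)²+(y + 7.9)²) = 61.35 ≈ 61.35 km. ✓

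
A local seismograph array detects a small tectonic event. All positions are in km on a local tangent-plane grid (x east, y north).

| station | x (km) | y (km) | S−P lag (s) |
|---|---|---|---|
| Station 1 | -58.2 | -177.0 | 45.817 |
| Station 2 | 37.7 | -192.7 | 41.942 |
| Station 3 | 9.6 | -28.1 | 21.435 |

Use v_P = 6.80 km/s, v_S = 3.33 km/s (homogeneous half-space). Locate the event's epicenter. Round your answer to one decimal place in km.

Distance from S−P lag: d = Δt · v_P v_S / (v_P − v_S) = Δt · (6.80·3.33)/(6.80−3.33) ≈ 6.5256·Δt.
So d_Station 1 = 298.99, d_Station 2 = 273.70, d_Station 3 = 139.88 km.
Circle about each station: (x + 58.2)² + (y + 177.0)² = 298.99²; (x − 37.7)² + (y + 192.7)² = 273.70²; (x − 9.6)² + (y + 28.1)² = 139.88².
Subtracting the Station 1 equation from the Station 2 and Station 3 equations removes the quadratic terms:
191.8 x − 31.4 y = 18321.67
135.6 x + 297.8 y = 35994.14
Solving the 2×2 system: x ≈ 107.3, y ≈ 72.0 km.

x ≈ 107.3 km, y ≈ 72.0 km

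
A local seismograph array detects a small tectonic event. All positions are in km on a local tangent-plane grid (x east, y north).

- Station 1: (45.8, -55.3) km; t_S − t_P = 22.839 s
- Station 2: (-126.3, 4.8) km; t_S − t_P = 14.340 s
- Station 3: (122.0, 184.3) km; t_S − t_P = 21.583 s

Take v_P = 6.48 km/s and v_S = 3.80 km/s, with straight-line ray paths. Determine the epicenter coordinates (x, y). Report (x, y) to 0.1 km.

Distance from S−P lag: d = Δt · v_P v_S / (v_P − v_S) = Δt · (6.48·3.80)/(6.48−3.80) ≈ 9.1881·Δt.
So d_Station 1 = 209.85, d_Station 2 = 131.76, d_Station 3 = 198.31 km.
Circle about each station: (x − 45.8)² + (y + 55.3)² = 209.85²; (x + 126.3)² + (y − 4.8)² = 131.76²; (x − 122.0)² + (y − 184.3)² = 198.31².
Subtracting pairs of circle equations eliminates x²+y² and gives linear equations (the radical axes):
-344.2 x + 120.2 y = 37495.32
152.4 x + 479.2 y = 48404.93
Solving the 2×2 system: x ≈ -66.3, y ≈ 122.1 km.
Check against Station 1 (with the unrounded x, y): √((x − 45.8)²+(y + 55.3)²) = 209.85 ≈ 209.85 km. ✓

-66.3 km east, 122.1 km north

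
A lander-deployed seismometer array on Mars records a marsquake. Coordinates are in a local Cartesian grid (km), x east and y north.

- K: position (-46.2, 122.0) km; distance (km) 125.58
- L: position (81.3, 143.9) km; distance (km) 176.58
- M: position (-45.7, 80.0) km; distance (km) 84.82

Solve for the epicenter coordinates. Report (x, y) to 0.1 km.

Circle about each station: (x + 46.2)² + (y − 122.0)² = 125.58²; (x − 81.3)² + (y − 143.9)² = 176.58²; (x + 45.7)² + (y − 80.0)² = 84.82².
Subtracting pairs of circle equations eliminates x²+y² and gives linear equations (the radical axes):
255.0 x + 43.8 y = -5111.70
1.0 x − 84.0 y = 45.95
Solving the 2×2 system: x ≈ -19.9, y ≈ -0.8 km.

(-19.9, -0.8)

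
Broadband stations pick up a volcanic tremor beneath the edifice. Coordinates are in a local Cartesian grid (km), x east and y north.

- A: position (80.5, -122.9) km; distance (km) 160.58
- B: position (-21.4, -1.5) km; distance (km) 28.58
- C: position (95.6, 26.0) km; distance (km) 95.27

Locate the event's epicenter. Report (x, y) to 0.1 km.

0.8 km east, 16.5 km north

Circle about each station: (x − 80.5)² + (y + 122.9)² = 160.58²; (x + 21.4)² + (y + 1.5)² = 28.58²; (x − 95.6)² + (y − 26.0)² = 95.27².
Subtracting the A equation from the B and C equations removes the quadratic terms:
-203.8 x + 242.8 y = 3844.67
30.2 x + 297.8 y = 4940.26
Solving the 2×2 system: x ≈ 0.8, y ≈ 16.5 km.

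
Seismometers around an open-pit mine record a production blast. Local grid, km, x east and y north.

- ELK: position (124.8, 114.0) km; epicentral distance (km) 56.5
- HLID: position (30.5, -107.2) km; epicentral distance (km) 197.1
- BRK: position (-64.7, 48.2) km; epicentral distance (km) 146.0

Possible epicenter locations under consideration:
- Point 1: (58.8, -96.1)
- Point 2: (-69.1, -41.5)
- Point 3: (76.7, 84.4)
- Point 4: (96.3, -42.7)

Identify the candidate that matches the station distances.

Point 3

For each candidate, compare |candidate − station| to the reported distance:
Point 1: residuals ELK 163.7, HLID 166.7, BRK 43.9 → max 166.7 km
Point 2: residuals ELK 192.1, HLID 77.8, BRK 56.2 → max 192.1 km
Point 3: residuals ELK 0.0, HLID 0.0, BRK 0.0 → max 0.0 km
Point 4: residuals ELK 102.8, HLID 105.0, BRK 38.9 → max 105.0 km
Only Point 3 has all residuals ≈ 0.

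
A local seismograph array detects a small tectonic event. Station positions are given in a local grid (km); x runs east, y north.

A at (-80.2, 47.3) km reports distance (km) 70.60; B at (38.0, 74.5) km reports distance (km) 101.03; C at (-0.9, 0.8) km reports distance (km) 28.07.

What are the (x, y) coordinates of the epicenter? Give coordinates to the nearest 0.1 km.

-28.9 km east, -1.2 km north

Circle about each station: (x + 80.2)² + (y − 47.3)² = 70.60²; (x − 38.0)² + (y − 74.5)² = 101.03²; (x + 0.9)² + (y − 0.8)² = 28.07².
Subtracting pairs of circle equations eliminates x²+y² and gives linear equations (the radical axes):
236.4 x + 54.4 y = -6897.78
158.6 x − 93.0 y = -4471.44
Solving the 2×2 system: x ≈ -28.9, y ≈ -1.2 km.
Check against A (with the unrounded x, y): √((x + 80.2)²+(y − 47.3)²) = 70.60 ≈ 70.60 km. ✓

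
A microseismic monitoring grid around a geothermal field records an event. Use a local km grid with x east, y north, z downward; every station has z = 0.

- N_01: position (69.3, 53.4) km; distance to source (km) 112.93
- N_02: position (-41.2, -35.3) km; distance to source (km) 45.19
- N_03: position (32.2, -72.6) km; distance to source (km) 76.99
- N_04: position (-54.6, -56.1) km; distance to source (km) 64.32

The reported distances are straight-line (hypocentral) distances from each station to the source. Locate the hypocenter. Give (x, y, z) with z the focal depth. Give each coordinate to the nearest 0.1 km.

(-12.7, -18.0, 30.5)

Each station gives a sphere (x−x_i)² + (y−y_i)² + z² = d_i² (stations at z=0).
Subtracting the N_01 sphere from N_02 and N_03: z² cancels, leaving linear equations in x and y:
-221.0 x − 177.4 y = 6000.53
-74.2 x − 252.0 y = 5479.27
Solving: x ≈ -12.700, y ≈ -18.004 km (keep extra digits for the depth step; rounded: -12.7, -18.0).
Then from the N_01 sphere: z² = 112.93² − (x − 69.3)² − (y − 53.4)² with x = -12.700, y = -18.004, so z ≈ 30.507 ≈ 30.5 km.
Check against N_04 (with the unrounded solution): distance 64.32 ≈ 64.32 km. ✓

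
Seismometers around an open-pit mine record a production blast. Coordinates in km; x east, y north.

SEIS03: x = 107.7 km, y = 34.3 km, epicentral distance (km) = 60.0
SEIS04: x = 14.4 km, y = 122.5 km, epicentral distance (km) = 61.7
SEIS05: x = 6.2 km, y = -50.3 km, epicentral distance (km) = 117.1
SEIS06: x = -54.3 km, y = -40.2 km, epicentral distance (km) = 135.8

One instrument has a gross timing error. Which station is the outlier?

Solve using three stations at a time. Using SEIS04, SEIS05, SEIS06 (subtract circle equations pairwise → linear system) gives (x, y) ≈ (33.2, 63.7).
Distances from that point to each station vs reported:
  SEIS03: calculated 80.1 vs reported 60.0 → residual 20.1 km
  SEIS04: calculated 61.8 vs reported 61.7 → residual 0.1 km
  SEIS05: calculated 117.1 vs reported 117.1 → residual 0.0 km
  SEIS06: calculated 135.8 vs reported 135.8 → residual 0.0 km
SEIS04, SEIS05, SEIS06 are mutually consistent (residuals ≈ 0); SEIS03 is off by 20.1 km.

SEIS03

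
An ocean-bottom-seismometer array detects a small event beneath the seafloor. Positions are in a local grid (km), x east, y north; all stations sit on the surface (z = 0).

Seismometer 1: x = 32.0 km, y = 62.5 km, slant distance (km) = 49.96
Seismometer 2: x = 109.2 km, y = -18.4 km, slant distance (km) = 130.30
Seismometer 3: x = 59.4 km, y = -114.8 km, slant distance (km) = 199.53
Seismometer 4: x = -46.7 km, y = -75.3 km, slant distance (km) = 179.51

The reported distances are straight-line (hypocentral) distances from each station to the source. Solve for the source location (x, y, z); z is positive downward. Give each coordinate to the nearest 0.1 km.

Each station gives a sphere (x−x_i)² + (y−y_i)² + z² = d_i² (stations at z=0).
Subtracting the Seismometer 1 sphere from Seismometer 2 and Seismometer 3: z² cancels, leaving linear equations in x and y:
154.4 x − 161.8 y = -7149.14
54.8 x − 354.6 y = -25539.07
Solving: x ≈ 34.808, y ≈ 77.402 km (keep extra digits for the depth step; rounded: 34.8, 77.4).
Then from the Seismometer 1 sphere: z² = 49.96² − (x − 32.0)² − (y − 62.5)² with x = 34.808, y = 77.402, so z ≈ 47.603 ≈ 47.6 km.

x ≈ 34.8 km, y ≈ 77.4 km, depth ≈ 47.6 km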